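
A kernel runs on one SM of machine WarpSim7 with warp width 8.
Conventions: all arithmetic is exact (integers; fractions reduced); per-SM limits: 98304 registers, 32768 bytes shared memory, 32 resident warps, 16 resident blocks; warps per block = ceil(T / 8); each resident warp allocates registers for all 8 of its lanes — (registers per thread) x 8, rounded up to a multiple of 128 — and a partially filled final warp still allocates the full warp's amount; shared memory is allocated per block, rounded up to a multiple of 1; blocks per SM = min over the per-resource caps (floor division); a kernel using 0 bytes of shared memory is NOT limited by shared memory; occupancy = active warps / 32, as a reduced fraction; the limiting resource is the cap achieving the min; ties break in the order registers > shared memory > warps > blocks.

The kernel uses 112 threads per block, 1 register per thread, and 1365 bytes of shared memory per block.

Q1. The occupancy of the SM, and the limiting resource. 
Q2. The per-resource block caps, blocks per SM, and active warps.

Answer: occupancy 7/8, limited by warps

registers: 54 blocks
shared memory: 24 blocks
warps: 2 blocks
blocks: 16 blocks

Answer: 2 blocks, 28 active warps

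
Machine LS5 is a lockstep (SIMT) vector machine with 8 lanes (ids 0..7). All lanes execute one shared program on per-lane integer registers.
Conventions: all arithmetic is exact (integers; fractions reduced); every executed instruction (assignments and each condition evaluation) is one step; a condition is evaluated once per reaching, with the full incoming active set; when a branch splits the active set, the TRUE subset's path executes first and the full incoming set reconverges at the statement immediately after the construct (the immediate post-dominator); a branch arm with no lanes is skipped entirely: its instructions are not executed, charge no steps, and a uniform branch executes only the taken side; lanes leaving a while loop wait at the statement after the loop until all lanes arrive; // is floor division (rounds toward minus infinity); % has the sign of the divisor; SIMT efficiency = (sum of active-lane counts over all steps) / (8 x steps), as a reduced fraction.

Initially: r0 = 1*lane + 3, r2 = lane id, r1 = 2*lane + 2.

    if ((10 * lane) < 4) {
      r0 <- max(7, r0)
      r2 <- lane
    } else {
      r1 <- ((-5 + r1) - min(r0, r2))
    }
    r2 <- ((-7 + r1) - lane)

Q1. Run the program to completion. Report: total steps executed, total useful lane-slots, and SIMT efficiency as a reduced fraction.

Answer: 5 steps, 25 useful, 5/8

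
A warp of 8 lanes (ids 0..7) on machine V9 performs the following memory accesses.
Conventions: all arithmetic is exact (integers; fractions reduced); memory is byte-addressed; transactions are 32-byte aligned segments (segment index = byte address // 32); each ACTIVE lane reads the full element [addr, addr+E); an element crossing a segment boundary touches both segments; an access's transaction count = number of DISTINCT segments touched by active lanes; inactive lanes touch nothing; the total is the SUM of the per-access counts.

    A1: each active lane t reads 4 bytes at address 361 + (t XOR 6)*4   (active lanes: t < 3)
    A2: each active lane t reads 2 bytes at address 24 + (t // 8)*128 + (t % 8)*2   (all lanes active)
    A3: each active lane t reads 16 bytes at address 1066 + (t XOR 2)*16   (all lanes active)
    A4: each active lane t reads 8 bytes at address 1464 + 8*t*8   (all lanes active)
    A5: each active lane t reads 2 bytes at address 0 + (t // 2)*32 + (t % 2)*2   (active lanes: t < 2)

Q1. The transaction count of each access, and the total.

A1: 2 transactions
A2: 2 transactions
A3: 5 transactions
A4: 8 transactions
A5: 1 transaction

Answer: 2,2,5,8,1; total 18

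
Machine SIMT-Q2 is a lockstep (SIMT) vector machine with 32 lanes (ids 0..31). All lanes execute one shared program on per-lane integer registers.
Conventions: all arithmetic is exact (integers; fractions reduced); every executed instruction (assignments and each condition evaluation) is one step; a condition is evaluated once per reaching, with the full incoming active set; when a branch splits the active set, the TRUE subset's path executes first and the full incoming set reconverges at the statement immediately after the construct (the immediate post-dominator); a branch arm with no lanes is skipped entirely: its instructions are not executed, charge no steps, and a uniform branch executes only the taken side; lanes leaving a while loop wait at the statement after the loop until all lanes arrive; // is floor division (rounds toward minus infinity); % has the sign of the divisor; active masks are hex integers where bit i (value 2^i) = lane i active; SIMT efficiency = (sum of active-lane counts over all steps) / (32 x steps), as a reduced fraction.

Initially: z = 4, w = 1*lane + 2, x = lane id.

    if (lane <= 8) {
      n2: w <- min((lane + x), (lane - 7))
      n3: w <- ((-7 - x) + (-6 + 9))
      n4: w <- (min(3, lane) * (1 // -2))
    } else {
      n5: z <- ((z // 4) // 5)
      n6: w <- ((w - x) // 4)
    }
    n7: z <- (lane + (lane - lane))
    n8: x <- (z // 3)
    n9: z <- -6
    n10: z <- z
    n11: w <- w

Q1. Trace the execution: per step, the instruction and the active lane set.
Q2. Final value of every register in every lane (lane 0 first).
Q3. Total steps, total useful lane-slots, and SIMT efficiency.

step 0: eval (lane <= 8)             0xffffffff
step 1: w <- min((lane + x), (lane - 7)) 0x000001ff
step 2: w <- ((-7 - x) + (-6 + 9))   0x000001ff
step 3: w <- (min(3, lane) * (1 // -2)) 0x000001ff
step 4: z <- ((z // 4) // 5)         0xfffffe00
step 5: w <- ((w - x) // 4)          0xfffffe00
step 6: z <- (lane + (lane - lane))  0xffffffff
step 7: x <- (z // 3)                0xffffffff
step 8: z <- -6                      0xffffffff
step 9: z <- z                       0xffffffff
step 10: w <- w                       0xffffffff

Answer: 11 steps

z: -6,-6,-6,-6,-6,-6,-6,-6,-6,-6,-6,-6,-6,-6,-6,-6,-6,-6,-6,-6,-6,-6,-6,-6,-6,-6,-6,-6,-6,-6,-6,-6
w: 0,-1,-2,-3,-3,-3,-3,-3,-3,0,0,0,0,0,0,0,0,0,0,0,0,0,0,0,0,0,0,0,0,0,0,0
x: 0,0,0,1,1,1,2,2,2,3,3,3,4,4,4,5,5,5,6,6,6,7,7,7,8,8,8,9,9,9,10,10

steps = 11; useful = 265; efficiency = 265/352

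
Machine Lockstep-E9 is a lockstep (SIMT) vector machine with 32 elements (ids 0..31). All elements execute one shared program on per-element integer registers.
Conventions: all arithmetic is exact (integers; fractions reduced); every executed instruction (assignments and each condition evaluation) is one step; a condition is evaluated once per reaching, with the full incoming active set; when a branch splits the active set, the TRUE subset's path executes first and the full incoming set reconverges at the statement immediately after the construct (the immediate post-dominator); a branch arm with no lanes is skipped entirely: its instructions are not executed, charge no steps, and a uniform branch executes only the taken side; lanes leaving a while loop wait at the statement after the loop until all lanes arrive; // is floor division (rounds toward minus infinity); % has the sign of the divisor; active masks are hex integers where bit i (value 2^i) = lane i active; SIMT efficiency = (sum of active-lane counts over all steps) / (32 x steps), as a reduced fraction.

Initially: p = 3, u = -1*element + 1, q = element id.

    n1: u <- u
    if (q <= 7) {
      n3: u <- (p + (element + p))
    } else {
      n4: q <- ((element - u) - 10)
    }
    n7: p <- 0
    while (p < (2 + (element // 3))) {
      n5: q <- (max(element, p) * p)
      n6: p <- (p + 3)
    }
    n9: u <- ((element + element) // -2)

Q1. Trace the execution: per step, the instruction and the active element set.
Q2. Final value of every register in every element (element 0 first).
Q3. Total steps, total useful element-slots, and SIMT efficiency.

step 0: u <- u                       0xffffffff
step 1: eval (q <= 7)                0xffffffff
step 2: u <- (p + (element + p))     0x000000ff
step 3: q <- ((element - u) - 10)    0xffffff00
step 4: p <- 0                       0xffffffff
step 5: eval (p < (2 + (element // 3))) 0xffffffff
step 6: q <- (max(element, p) * p)   0xffffffff
step 7: p <- (p + 3)                 0xffffffff
step 8: eval (p < (2 + (element // 3))) 0xffffffff
step 9: q <- (max(element, p) * p)   0xffffffc0
step 10: p <- (p + 3)                 0xffffffc0
step 11: eval (p < (2 + (element // 3))) 0xffffffc0
step 12: q <- (max(element, p) * p)   0xffff8000
step 13: p <- (p + 3)                 0xffff8000
step 14: eval (p < (2 + (element // 3))) 0xffff8000
step 15: q <- (max(element, p) * p)   0xff000000
step 16: p <- (p + 3)                 0xff000000
step 17: eval (p < (2 + (element // 3))) 0xff000000
step 18: u <- ((element + element) // -2) 0xffffffff

Answer: 19 steps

p: 3,3,3,3,3,3,6,6,6,6,6,6,6,6,6,9,9,9,9,9,9,9,9,9,12,12,12,12,12,12,12,12
u: 0,-1,-2,-3,-4,-5,-6,-7,-8,-9,-10,-11,-12,-13,-14,-15,-16,-17,-18,-19,-20,-21,-22,-23,-24,-25,-26,-27,-28,-29,-30,-31
q: 0,0,0,0,0,0,18,21,24,27,30,33,36,39,42,90,96,102,108,114,120,126,132,138,216,225,234,243,252,261,270,279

steps = 19; useful = 441; efficiency = 441/608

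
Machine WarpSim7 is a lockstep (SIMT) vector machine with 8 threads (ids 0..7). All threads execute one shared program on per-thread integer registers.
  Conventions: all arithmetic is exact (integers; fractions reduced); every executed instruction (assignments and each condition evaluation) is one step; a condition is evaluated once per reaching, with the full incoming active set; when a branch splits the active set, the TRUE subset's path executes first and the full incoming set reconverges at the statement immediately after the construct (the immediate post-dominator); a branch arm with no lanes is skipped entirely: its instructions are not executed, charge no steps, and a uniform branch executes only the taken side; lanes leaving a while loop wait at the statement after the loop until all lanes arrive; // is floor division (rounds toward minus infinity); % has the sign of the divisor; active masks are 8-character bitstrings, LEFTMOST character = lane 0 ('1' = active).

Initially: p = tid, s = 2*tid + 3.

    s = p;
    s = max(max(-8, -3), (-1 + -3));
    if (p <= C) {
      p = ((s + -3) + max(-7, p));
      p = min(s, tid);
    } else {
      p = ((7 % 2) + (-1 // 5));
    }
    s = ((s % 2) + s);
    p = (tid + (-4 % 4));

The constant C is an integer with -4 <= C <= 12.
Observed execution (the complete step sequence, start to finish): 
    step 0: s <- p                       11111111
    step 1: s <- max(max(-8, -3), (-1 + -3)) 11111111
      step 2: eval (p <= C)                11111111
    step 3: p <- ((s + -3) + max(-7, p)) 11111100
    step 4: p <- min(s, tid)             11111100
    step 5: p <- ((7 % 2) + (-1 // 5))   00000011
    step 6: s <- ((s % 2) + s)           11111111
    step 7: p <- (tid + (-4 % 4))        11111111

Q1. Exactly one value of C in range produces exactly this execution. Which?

Answer: C = 5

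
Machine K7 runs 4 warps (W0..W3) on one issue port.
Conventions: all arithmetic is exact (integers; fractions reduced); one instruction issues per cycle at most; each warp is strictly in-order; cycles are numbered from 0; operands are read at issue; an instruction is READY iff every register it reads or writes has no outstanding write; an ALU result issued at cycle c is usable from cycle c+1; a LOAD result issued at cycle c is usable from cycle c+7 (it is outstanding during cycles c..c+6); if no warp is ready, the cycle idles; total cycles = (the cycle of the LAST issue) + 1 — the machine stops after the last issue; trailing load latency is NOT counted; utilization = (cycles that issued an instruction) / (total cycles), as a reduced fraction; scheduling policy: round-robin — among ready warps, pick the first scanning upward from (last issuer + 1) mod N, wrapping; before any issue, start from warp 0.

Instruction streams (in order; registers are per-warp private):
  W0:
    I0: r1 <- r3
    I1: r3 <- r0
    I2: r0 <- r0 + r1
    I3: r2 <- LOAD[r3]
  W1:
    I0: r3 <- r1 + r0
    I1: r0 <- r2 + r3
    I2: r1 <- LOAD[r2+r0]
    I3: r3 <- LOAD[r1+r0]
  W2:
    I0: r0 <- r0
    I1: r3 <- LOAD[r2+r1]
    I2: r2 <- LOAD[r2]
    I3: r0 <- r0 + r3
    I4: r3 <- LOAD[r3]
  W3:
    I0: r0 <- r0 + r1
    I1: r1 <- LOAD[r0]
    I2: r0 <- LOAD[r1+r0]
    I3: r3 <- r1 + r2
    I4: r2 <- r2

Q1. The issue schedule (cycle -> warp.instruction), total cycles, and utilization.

cycle 0: W0.I0
cycle 1: W1.I0
cycle 2: W2.I0
cycle 3: W3.I0
cycle 4: W0.I1
cycle 5: W1.I1
cycle 6: W2.I1
cycle 7: W3.I1
cycle 8: W0.I2
cycle 9: W1.I2
cycle 10: W2.I2
cycle 11: W0.I3
cycle 12: idle
cycle 13: W2.I3
cycle 14: W3.I2
cycle 15: W2.I4
cycle 16: W3.I3
cycle 17: W1.I3
cycle 18: W3.I4

Answer: 19 cycles, utilization 18/19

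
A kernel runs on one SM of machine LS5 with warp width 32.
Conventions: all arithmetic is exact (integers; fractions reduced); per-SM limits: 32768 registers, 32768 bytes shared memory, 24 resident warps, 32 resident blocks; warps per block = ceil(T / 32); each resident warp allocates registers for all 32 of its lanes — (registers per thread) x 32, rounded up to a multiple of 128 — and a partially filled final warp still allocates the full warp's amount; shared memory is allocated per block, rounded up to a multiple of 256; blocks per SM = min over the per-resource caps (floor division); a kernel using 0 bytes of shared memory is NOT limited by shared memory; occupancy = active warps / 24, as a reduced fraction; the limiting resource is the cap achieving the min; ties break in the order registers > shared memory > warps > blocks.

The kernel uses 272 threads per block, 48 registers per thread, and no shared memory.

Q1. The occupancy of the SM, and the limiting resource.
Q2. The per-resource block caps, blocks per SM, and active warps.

Answer: occupancy 3/4, limited by registers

registers: 2 blocks
shared memory: no limit (kernel uses none)
warps: 2 blocks
blocks: 32 blocks

Answer: 2 blocks, 18 active warps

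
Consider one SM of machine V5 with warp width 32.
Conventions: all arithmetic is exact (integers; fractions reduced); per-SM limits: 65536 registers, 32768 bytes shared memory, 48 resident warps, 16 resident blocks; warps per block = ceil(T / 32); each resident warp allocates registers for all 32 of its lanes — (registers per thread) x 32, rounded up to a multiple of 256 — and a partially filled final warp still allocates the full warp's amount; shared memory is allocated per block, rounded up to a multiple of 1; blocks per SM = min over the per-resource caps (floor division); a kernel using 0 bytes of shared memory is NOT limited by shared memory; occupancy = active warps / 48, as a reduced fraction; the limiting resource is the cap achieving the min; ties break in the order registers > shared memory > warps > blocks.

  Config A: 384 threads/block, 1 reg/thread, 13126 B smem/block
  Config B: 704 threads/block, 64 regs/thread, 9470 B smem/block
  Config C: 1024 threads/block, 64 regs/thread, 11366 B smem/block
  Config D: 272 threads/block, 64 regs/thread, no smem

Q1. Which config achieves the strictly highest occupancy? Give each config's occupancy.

occupancies: A 1/2, B 11/24, C 2/3, D 9/16

Answer: C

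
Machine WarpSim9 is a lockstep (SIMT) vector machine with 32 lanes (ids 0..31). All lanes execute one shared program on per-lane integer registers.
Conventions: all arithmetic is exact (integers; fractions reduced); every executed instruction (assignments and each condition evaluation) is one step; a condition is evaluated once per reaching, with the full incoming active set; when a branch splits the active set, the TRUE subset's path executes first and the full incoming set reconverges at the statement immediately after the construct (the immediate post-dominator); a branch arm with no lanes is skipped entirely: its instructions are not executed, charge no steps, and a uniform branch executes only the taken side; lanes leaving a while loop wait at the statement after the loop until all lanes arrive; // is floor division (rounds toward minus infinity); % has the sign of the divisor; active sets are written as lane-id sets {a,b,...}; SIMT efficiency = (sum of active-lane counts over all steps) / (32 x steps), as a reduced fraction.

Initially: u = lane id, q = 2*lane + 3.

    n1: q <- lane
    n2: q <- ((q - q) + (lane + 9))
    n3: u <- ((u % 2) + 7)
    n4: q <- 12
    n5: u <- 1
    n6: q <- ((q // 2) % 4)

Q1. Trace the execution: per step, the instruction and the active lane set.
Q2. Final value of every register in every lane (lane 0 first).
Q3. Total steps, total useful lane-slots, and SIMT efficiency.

step 0: q <- lane                    {0,1,2,3,4,5,6,7,8,9,10,11,12,13,14,15,16,17,18,19,20,21,22,23,24,25,26,27,28,29,30,31}
step 1: q <- ((q - q) + (lane + 9))  {0,1,2,3,4,5,6,7,8,9,10,11,12,13,14,15,16,17,18,19,20,21,22,23,24,25,26,27,28,29,30,31}
step 2: u <- ((u % 2) + 7)           {0,1,2,3,4,5,6,7,8,9,10,11,12,13,14,15,16,17,18,19,20,21,22,23,24,25,26,27,28,29,30,31}
step 3: q <- 12                      {0,1,2,3,4,5,6,7,8,9,10,11,12,13,14,15,16,17,18,19,20,21,22,23,24,25,26,27,28,29,30,31}
step 4: u <- 1                       {0,1,2,3,4,5,6,7,8,9,10,11,12,13,14,15,16,17,18,19,20,21,22,23,24,25,26,27,28,29,30,31}
step 5: q <- ((q // 2) % 4)          {0,1,2,3,4,5,6,7,8,9,10,11,12,13,14,15,16,17,18,19,20,21,22,23,24,25,26,27,28,29,30,31}

Answer: 6 steps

u: 1,1,1,1,1,1,1,1,1,1,1,1,1,1,1,1,1,1,1,1,1,1,1,1,1,1,1,1,1,1,1,1
q: 2,2,2,2,2,2,2,2,2,2,2,2,2,2,2,2,2,2,2,2,2,2,2,2,2,2,2,2,2,2,2,2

steps = 6; useful = 192; efficiency = 192/192 = 1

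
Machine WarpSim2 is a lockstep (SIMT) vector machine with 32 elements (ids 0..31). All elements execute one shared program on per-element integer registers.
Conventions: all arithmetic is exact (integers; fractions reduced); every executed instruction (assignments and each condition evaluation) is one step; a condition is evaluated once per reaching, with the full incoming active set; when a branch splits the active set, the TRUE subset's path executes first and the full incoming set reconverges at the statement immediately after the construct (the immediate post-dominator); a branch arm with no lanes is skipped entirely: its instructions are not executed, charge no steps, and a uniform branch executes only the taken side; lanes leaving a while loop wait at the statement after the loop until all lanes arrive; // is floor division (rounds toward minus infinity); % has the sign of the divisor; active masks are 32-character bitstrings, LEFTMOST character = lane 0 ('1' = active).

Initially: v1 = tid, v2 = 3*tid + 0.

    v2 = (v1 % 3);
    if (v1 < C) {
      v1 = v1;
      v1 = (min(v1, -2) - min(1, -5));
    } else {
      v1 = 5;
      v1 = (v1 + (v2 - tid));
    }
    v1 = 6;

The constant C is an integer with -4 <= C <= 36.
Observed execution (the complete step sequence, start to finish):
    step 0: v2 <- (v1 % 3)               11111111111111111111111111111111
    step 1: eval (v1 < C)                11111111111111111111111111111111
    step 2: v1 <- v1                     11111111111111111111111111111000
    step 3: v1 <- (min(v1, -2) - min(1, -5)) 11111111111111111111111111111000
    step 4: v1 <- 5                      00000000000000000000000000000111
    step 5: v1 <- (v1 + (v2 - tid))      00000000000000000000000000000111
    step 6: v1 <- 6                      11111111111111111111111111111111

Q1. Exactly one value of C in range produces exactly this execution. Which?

Answer: C = 29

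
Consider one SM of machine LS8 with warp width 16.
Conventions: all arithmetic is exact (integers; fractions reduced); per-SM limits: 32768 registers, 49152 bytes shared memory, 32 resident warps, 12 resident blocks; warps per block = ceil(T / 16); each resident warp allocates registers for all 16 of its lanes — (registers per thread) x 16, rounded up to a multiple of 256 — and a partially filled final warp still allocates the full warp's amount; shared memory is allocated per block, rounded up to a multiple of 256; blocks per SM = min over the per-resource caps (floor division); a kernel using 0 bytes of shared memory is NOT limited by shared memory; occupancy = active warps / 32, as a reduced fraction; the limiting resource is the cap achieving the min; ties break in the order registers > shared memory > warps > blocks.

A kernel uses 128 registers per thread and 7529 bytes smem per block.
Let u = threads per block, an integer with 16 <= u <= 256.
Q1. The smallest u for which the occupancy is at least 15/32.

Answer: u = 33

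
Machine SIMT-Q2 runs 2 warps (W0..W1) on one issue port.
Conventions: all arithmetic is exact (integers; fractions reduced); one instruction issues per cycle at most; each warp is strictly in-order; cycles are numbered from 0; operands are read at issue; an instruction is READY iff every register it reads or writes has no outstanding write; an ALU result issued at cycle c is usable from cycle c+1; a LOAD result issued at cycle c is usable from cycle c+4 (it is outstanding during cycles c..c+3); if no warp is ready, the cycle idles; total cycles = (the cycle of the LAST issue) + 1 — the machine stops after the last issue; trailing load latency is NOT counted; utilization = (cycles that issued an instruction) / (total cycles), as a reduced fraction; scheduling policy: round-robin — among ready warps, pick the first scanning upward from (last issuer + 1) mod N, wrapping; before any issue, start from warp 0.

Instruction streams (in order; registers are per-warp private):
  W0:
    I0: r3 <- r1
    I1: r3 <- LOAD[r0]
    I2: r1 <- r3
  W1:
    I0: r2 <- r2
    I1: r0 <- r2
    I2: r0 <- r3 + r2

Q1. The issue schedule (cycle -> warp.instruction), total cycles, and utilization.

cycle 0: W0.I0
cycle 1: W1.I0
cycle 2: W0.I1
cycle 3: W1.I1
cycle 4: W1.I2
cycle 5: idle
cycle 6: W0.I2

Answer: 7 cycles, utilization 6/7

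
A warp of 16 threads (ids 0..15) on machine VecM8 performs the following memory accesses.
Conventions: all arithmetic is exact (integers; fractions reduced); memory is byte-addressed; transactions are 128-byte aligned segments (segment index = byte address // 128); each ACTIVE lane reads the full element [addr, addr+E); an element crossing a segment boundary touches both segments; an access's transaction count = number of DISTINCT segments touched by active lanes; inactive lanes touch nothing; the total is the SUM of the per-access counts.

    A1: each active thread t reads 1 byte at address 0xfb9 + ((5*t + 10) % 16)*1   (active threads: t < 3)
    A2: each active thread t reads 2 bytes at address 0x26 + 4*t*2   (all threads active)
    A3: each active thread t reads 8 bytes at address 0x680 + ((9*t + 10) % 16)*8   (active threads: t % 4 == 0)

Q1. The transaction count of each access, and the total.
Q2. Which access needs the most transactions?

A1: 1 transaction
A2: 2 transactions
A3: 1 transaction

Answer: 1,2,1; total 4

Answer: A2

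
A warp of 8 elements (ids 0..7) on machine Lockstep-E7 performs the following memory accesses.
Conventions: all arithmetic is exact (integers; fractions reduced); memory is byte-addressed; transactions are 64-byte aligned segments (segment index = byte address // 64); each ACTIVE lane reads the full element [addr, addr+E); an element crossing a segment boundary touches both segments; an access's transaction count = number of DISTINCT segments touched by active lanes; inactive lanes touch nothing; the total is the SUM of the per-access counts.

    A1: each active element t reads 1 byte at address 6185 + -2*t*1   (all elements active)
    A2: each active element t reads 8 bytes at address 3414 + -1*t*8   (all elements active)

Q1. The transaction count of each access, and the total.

A1: 1 transaction
A2: 2 transactions

Answer: 1,2; total 3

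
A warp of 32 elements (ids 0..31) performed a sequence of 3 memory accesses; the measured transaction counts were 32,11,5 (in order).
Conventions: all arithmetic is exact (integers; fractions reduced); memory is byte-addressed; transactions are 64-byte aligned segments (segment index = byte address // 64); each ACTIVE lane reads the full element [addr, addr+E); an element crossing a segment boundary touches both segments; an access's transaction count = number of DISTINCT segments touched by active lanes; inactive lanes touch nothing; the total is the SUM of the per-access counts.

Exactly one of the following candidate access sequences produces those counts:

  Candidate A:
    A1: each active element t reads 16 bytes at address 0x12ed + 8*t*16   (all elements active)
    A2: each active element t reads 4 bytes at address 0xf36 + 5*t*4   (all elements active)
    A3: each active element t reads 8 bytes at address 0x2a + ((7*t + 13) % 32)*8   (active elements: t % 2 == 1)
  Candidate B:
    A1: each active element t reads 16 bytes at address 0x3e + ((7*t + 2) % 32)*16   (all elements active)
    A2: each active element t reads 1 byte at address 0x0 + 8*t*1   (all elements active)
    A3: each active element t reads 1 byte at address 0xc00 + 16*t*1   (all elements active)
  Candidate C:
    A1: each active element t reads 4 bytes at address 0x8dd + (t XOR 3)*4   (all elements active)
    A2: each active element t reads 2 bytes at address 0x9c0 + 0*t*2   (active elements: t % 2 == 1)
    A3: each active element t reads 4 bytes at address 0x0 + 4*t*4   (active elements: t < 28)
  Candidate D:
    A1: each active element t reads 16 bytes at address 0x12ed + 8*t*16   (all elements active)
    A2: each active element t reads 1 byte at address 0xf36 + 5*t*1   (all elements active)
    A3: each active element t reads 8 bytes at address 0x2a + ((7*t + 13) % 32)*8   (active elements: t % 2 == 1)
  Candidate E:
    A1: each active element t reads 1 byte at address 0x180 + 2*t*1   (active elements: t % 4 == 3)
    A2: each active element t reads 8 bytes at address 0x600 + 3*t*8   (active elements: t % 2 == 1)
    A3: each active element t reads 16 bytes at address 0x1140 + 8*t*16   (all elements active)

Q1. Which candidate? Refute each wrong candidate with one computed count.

B: A1 gives 9 transactions, not 32
C: A1 gives 3 transactions, not 32
D: A2 gives 4 transactions, not 11
E: A1 gives 1 transaction, not 32
A: all counts match (32,11,5)

Answer: A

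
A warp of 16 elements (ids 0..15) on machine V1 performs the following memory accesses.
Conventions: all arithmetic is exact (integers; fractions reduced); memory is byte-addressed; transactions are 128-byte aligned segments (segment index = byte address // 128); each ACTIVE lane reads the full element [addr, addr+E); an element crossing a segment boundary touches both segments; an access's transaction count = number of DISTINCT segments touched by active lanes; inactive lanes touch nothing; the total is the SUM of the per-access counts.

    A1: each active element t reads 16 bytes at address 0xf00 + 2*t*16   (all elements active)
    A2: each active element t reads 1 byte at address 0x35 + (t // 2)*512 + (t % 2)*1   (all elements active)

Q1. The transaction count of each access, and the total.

A1: 4 transactions
A2: 8 transactions

Answer: 4,8; total 12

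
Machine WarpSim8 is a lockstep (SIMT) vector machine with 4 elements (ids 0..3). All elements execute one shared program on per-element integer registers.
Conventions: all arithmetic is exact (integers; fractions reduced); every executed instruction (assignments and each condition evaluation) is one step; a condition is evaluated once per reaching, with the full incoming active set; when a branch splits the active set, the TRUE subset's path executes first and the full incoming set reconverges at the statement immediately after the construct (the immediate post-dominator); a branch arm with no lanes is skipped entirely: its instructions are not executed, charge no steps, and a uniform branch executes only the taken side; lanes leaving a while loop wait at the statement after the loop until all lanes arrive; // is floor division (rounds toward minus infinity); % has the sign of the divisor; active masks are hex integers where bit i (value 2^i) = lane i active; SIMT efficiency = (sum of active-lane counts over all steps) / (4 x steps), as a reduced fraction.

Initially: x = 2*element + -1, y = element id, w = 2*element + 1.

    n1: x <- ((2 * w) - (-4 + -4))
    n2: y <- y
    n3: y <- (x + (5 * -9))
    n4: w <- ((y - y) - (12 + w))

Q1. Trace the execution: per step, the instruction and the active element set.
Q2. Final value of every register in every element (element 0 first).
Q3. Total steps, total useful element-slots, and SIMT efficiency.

step 0: x <- ((2 * w) - (-4 + -4))   0xf
step 1: y <- y                       0xf
step 2: y <- (x + (5 * -9))          0xf
step 3: w <- ((y - y) - (12 + w))    0xf

Answer: 4 steps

x: 10,14,18,22
y: -35,-31,-27,-23
w: -13,-15,-17,-19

steps = 4; useful = 16; efficiency = 16/16 = 1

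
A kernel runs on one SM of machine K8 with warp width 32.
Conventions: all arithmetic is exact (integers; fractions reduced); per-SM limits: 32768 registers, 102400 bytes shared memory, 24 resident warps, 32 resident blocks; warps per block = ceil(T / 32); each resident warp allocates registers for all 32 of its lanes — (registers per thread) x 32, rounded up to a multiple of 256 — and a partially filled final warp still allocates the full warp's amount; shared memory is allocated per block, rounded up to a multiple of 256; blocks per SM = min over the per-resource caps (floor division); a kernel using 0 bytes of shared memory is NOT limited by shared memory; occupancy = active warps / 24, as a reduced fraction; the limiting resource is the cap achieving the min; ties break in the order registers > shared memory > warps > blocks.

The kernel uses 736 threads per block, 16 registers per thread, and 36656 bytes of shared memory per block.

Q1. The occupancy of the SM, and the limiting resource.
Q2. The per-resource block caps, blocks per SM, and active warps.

Answer: occupancy 23/24, limited by warps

registers: 2 blocks
shared memory: 2 blocks
warps: 1 block
blocks: 32 blocks

Answer: 1 block, 23 active warps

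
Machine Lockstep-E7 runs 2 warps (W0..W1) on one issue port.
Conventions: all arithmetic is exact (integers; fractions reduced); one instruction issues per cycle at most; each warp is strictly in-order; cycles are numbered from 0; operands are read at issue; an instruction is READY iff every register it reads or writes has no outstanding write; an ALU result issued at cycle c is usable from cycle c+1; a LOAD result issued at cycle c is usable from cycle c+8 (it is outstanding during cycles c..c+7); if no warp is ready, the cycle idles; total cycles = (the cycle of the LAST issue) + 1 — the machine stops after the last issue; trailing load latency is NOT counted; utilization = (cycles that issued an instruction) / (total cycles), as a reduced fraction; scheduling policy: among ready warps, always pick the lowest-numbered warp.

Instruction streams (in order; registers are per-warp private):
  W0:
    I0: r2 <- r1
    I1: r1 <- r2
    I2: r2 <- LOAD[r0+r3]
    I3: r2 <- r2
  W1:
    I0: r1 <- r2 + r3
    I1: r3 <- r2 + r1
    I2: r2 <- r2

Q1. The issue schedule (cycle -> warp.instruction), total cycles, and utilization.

cycle 0: W0.I0
cycle 1: W0.I1
cycle 2: W0.I2
cycle 3: W1.I0
cycle 4: W1.I1
cycle 5: W1.I2
cycle 6: idle
cycle 7: idle
cycle 8: idle
cycle 9: idle
cycle 10: W0.I3

Answer: 11 cycles, utilization 7/11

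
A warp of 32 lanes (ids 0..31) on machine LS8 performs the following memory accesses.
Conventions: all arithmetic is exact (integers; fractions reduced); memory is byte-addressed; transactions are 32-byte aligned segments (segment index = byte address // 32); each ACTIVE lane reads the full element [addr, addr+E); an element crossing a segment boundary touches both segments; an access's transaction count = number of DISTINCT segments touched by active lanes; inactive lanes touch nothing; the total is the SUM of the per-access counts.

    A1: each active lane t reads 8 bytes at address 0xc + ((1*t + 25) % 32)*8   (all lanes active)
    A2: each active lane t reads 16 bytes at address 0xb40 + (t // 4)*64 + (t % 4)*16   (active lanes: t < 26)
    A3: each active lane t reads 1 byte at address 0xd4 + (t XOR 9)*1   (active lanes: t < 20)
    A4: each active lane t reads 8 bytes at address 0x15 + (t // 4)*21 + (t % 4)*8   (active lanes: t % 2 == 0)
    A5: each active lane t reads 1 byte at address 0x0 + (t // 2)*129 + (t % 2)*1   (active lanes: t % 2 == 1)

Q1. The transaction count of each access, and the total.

A1: 9 transactions
A2: 13 transactions
A3: 2 transactions
A4: 6 transactions
A5: 16 transactions

Answer: 9,13,2,6,16; total 46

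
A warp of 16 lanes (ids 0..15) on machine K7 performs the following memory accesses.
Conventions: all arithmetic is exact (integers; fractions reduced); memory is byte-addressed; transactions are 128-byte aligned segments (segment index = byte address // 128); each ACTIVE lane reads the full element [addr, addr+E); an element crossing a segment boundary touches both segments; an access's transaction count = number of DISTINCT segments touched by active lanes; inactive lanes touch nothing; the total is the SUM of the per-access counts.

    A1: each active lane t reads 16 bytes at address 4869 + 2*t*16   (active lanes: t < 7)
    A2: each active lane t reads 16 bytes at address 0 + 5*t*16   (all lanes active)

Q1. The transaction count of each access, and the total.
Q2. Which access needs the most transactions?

A1: 2 transactions
A2: 10 transactions

Answer: 2,10; total 12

Answer: A2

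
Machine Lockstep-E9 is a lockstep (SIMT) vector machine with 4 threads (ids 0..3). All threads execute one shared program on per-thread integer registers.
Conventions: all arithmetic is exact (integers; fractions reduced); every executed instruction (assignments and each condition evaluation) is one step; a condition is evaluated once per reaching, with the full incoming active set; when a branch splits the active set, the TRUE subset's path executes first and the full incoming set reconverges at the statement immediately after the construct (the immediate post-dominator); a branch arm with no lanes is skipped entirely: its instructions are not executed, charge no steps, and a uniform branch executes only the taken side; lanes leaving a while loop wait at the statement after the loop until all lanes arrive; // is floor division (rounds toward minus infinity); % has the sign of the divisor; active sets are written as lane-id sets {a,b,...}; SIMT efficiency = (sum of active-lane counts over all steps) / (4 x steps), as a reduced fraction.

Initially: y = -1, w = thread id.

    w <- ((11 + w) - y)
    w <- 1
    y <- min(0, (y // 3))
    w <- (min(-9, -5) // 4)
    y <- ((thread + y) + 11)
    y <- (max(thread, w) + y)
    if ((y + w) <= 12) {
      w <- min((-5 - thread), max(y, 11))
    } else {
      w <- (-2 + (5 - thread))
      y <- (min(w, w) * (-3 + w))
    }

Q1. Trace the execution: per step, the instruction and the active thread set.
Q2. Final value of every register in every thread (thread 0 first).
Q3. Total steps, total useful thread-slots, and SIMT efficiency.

step 0: w <- ((11 + w) - y)          {0,1,2,3}
step 1: w <- 1                       {0,1,2,3}
step 2: y <- min(0, (y // 3))        {0,1,2,3}
step 3: w <- (min(-9, -5) // 4)      {0,1,2,3}
step 4: y <- ((thread + y) + 11)     {0,1,2,3}
step 5: y <- (max(thread, w) + y)    {0,1,2,3}
step 6: eval ((y + w) <= 12)         {0,1,2,3}
step 7: w <- min((-5 - thread), max(y, 11)) {0,1,2}
step 8: w <- (-2 + (5 - thread))     {3}
step 9: y <- (min(w, w) * (-3 + w))  {3}

Answer: 10 steps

y: 10,12,14,0
w: -5,-6,-7,0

steps = 10; useful = 33; efficiency = 33/40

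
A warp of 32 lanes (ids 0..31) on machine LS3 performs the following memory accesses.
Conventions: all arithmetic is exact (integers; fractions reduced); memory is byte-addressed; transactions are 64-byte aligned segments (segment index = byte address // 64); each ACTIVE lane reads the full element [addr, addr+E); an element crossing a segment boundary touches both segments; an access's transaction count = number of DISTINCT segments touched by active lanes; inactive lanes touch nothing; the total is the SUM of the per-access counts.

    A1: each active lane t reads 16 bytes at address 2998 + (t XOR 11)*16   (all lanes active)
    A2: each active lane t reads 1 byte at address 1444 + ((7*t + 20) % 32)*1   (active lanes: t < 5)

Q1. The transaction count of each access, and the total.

A1: 9 transactions
A2: 1 transaction

Answer: 9,1; total 10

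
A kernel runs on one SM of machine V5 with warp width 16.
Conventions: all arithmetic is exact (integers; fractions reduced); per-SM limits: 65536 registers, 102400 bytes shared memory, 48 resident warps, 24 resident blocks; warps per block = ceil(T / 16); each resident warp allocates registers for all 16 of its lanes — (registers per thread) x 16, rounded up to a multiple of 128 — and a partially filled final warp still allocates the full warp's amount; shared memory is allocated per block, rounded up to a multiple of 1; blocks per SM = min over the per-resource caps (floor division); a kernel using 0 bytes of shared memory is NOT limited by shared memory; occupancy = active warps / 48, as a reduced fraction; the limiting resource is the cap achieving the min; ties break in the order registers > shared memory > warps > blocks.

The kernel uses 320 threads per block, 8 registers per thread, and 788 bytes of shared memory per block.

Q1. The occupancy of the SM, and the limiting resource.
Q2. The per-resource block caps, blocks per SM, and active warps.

Answer: occupancy 5/6, limited by warps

registers: 25 blocks
shared memory: 129 blocks
warps: 2 blocks
blocks: 24 blocks

Answer: 2 blocks, 40 active warps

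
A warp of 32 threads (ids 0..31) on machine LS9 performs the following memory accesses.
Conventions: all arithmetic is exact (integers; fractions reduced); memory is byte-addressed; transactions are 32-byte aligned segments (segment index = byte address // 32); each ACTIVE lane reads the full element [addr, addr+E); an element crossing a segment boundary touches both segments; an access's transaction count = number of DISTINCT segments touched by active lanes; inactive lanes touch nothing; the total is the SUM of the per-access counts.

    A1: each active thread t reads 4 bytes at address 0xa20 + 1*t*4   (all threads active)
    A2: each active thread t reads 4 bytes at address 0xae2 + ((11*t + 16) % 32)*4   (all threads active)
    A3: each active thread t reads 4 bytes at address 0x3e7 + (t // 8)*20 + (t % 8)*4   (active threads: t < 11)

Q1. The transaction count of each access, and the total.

A1: 4 transactions
A2: 5 transactions
A3: 2 transactions

Answer: 4,5,2; total 11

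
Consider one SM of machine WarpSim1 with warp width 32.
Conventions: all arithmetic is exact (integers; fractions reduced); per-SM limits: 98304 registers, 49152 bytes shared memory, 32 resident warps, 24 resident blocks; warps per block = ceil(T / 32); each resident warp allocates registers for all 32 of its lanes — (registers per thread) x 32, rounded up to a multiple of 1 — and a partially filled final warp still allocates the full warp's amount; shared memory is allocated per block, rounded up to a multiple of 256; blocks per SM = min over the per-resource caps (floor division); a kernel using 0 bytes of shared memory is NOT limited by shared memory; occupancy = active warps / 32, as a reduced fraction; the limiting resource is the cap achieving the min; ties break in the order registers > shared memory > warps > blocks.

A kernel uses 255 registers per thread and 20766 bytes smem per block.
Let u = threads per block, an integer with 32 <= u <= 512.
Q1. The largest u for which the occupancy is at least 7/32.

Answer: u = 384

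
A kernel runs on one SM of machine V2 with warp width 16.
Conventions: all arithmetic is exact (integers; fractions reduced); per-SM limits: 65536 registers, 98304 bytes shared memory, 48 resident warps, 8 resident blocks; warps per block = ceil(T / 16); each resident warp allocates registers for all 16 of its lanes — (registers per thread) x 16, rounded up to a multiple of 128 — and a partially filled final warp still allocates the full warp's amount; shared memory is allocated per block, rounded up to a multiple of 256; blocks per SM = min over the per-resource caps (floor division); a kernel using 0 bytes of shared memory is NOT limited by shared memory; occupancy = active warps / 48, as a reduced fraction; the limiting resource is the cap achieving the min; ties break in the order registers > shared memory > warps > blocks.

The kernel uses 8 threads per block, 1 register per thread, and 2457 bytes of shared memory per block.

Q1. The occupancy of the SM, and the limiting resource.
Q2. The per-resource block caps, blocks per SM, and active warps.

Answer: occupancy 1/6, limited by blocks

registers: 512 blocks
shared memory: 38 blocks
warps: 48 blocks
blocks: 8 blocks

Answer: 8 blocks, 8 active warps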